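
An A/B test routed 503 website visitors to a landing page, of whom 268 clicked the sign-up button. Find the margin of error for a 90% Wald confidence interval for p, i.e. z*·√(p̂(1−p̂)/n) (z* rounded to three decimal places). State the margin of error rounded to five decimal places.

ME = 0.03659

With x = 268 successes in n = 503, p̂ = 0.53280.
SE(p̂) = √(0.53280·0.46720/503) = 0.022246.
The 90% critical value is z* = 1.645.
ME = 1.645·0.022246 = 0.03659.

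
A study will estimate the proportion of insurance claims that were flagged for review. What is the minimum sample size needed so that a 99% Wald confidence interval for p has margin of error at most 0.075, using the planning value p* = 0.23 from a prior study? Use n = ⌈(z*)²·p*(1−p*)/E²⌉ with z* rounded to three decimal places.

For 99% confidence, z* = 2.576.
p*(1−p*) = 0.1771.
Required n before rounding: 6.635776 × 0.1771 / 0.075² = 208.924.
Rounding up, n = 209.

n = 209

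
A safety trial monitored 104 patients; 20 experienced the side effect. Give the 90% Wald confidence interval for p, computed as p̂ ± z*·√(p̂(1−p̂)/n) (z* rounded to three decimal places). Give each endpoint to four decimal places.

(0.1287, 0.2559)

Sample proportion p̂ = 20/104 = 0.19231.
Standard error of p̂: √(0.155325/104) = √0.001493514 = 0.038646.
The 90% critical value is z* = 1.645.
Margin of error: 1.645 × 0.038646 = 0.06357.
CI: 0.19231 ± 0.06357 = (0.1287, 0.2559).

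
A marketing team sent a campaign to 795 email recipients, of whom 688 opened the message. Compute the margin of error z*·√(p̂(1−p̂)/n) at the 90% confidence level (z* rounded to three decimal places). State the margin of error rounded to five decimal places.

ME = 0.01991

The sample proportion is 688/795 = 0.86541.
Standard error of p̂: √(0.116476/795) = √0.000146511 = 0.012104.
For 90% confidence, z* = 1.645.
So ME = 0.01991.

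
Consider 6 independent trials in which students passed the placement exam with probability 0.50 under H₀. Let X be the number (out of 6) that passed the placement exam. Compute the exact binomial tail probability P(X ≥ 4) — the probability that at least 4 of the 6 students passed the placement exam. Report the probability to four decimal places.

P = 0.3438

X ~ Binomial(n=6, p=0.50).
P(X ≥ 4) = C(6,4)·0.50^4·0.50^2 + C(6,5)·0.50^5·0.50^1 + C(6,6)·0.50^6·0.50^0.
= 0.234375 + 0.093750 + 0.015625 = 0.3438.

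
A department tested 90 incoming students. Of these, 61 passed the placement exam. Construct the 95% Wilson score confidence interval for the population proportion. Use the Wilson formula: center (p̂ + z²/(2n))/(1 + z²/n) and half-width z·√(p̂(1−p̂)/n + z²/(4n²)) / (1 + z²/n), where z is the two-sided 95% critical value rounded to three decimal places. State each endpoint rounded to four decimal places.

Here p̂ = 61/90 = 0.67778 and z = 1.960 (z² = 3.841600).
1 + z²/n = 1.042684.
Adjusted center: (0.67778 + z²/(2n))/1.042684 = 0.67050.
Radicand: p̂(1−p̂)/n + z²/(4n²) = 0.002426612 + 0.000118568 = 0.002545180.
Half-width = z·√(radicand)/denom = 1.960·0.050450/1.042684 = 0.09483.
Interval: 0.67050 ± 0.09483 → (0.5757, 0.7653).

(0.5757, 0.7653)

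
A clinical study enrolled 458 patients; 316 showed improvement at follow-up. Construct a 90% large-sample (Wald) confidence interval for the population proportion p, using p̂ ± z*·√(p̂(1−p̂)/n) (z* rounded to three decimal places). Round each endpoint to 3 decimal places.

Sample proportion p̂ = 316/458 = 0.68996.
SE = √(p̂(1−p̂)/n) = √(0.213917/458) = 0.021612.
z* = 1.645 at the 90% level.
Margin = 1.645·0.021612 = 0.03555.
Interval: 0.68996 ± 0.03555 → (0.654, 0.726).

(0.654, 0.726)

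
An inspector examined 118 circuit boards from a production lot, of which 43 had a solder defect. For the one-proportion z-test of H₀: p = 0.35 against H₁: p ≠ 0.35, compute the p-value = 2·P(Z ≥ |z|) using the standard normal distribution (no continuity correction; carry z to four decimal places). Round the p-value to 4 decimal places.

p-value = 0.7428

p̂ = 43/118 = 0.36441.
SE₀ = √(0.35·0.65/118) = 0.043909.
Test statistic (full precision, shown to 4 dp): z = (43/118 − 0.35)/SE₀ ≈ 0.3281.
From the standard normal, 2·P(Z ≥ |z|) = 0.7428.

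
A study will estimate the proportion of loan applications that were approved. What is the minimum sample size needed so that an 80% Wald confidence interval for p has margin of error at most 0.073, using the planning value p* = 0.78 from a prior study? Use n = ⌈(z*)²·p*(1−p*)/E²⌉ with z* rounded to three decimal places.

n = 53

For 80% confidence, z* = 1.282.
p*(1−p*) = 0.78·0.22 = 0.1716.
Required n before rounding: 1.643524 × 0.1716 / 0.073² = 52.923.
⌈52.923⌉ = 53.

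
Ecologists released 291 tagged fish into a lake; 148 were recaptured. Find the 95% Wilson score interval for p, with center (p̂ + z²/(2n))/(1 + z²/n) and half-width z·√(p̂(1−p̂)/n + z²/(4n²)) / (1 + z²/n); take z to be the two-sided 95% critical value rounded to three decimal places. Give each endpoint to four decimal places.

p̂ = 148/291 = 0.50859; z = 1.960, so z² = 3.841600.
Denominator 1 + z²/n = 1 + 3.841600/291 = 1.013201.
Center = (0.50859 + 0.006601)/1.013201 = 0.50848.
Radicand: p̂(1−p̂)/n + z²/(4n²) = 0.000858853 + 0.000011341 = 0.000870194.
Half-width = z·√(radicand)/denom = 1.960·0.029499/1.013201 = 0.05706.
Interval: 0.50848 ± 0.05706 → (0.4514, 0.5655).

(0.4514, 0.5655)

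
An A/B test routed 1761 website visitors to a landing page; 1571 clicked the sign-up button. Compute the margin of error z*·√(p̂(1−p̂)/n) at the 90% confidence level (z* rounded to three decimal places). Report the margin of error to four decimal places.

Sample proportion p̂ = 1571/1761 = 0.89211.
SE(p̂) = √(0.89211·0.10789/1761) = 0.007393.
The 90% critical value is z* = 1.645.
Margin of error = z*·SE = 1.645 × 0.007393 = 0.0122.

ME = 0.0122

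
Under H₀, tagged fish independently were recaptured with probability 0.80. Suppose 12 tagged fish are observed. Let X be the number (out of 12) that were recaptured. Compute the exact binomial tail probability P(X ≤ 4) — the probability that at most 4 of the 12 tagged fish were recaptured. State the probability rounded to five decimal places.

P = 0.00058

X is binomial with n = 12 and p = 0.80.
P(X ≤ 4) = Σ_{j=0}^{4} C(12,j)·0.80^j·0.20^{12−j}.
= 0.000000 + 0.000000 + 0.000004 + 0.000058 + 0.000519 = 0.00058.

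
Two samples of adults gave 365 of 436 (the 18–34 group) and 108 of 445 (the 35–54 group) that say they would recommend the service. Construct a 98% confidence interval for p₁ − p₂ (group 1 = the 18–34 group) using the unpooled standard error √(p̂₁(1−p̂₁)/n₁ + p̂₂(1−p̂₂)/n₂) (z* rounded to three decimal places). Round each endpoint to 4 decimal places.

p̂₁ = 365/436 = 0.83716, p̂₂ = 108/445 = 0.24270; p̂₁ − p̂₂ = 0.59446.
Unpooled SE = √(p̂₁(1−p̂₁)/n₁ + p̂₂(1−p̂₂)/n₂) = √(0.000312674 + 0.000413022) = 0.026939.
For 98% confidence, z* = 2.326. Margin of error = 0.06266.
So the interval runs from 0.5318 to 0.6571.

(0.5318, 0.6571)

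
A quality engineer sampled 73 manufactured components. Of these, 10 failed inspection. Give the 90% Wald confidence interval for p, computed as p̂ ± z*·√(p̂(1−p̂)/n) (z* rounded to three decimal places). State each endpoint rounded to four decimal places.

(0.0708, 0.2032)

The sample proportion is 10/73 = 0.13699.
SE(p̂) = √(0.13699·0.86301/73) = 0.040243.
The 90% critical value is z* = 1.645.
Margin of error: 1.645 × 0.040243 = 0.06620.
So the interval runs from 0.0708 to 0.2032.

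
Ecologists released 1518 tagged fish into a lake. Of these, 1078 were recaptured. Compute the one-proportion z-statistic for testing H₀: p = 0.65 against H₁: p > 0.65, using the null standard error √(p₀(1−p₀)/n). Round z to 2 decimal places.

z = 4.91

The sample proportion is 1078/1518 = 0.71014.
Under H₀, SE = √(p₀(1−p₀)/n) = √(0.65·0.35/1518) = √0.000149868 = 0.012242.
z = (0.71014 − 0.65)/0.012242 = 0.06014/0.012242 = 4.91.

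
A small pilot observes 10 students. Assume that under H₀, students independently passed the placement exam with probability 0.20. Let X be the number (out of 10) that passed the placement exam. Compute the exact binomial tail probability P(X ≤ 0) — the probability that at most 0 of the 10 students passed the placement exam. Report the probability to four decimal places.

X is binomial with n = 10 and p = 0.20.
P(X ≤ 0) = C(10,0)·0.20^0·0.80^10.
= 0.107374 = 0.1074.

P = 0.1074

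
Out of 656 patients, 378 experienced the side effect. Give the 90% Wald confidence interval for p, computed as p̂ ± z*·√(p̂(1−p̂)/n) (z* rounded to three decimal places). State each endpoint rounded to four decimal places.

Sample proportion p̂ = 378/656 = 0.57622.
SE(p̂) = √(0.57622·0.42378/656) = 0.019294.
z* = 1.645 at the 90% level.
Margin = 1.645·0.019294 = 0.03174.
So the interval runs from 0.5445 to 0.6080.

(0.5445, 0.6080)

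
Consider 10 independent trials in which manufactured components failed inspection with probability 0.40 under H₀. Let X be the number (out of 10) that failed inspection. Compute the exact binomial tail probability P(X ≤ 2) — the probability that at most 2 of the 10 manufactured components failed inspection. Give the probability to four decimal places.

X is binomial with n = 10 and p = 0.40.
P(X ≤ 2) = C(10,0)·0.40^0·0.60^10 + C(10,1)·0.40^1·0.60^9 + C(10,2)·0.40^2·0.60^8.
= 0.006047 + 0.040311 + 0.120932 = 0.1673.

P = 0.1673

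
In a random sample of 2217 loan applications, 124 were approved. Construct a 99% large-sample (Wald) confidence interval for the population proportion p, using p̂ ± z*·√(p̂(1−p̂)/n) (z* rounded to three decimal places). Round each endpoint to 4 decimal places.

With x = 124 successes in n = 2217, p̂ = 0.05593.
Standard error of p̂: √(0.052803/2217) = √0.000023817 = 0.004880.
For 99% confidence, z* = 2.576.
Margin = 2.576·0.004880 = 0.01257.
So the interval runs from 0.0434 to 0.0685.

(0.0434, 0.0685)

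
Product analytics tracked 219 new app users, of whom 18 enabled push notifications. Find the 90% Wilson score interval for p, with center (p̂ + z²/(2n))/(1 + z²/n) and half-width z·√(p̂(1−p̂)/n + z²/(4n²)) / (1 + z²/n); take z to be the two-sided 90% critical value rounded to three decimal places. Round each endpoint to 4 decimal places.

p̂ = 18/219 = 0.08219; z = 1.645, so z² = 2.706025.
Denominator 1 + z²/n = 1 + 2.706025/219 = 1.012356.
Adjusted center: (0.08219 + z²/(2n))/1.012356 = 0.08729.
Radicand: p̂(1−p̂)/n + z²/(4n²) = 0.000344458 + 0.000014105 = 0.000358563.
Half-width = 1.645·√0.000358563/1.012356 = 0.03077.
CI: 0.08729 ± 0.03077 = (0.0565, 0.1181).

(0.0565, 0.1181)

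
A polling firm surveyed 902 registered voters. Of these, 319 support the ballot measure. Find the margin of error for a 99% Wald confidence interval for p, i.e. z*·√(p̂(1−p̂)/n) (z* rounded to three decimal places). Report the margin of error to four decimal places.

p̂ = 319/902 = 0.35366.
SE = √(p̂(1−p̂)/n) = √(0.228584/902) = 0.015919.
The 99% critical value is z* = 2.576.
Margin of error = z*·SE = 2.576 × 0.015919 = 0.0410.

ME = 0.0410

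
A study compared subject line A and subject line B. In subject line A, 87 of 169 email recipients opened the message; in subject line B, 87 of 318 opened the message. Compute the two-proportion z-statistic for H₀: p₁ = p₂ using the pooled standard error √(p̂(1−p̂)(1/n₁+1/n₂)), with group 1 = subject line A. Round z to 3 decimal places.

z = 5.288

p̂₁ = 87/169 = 0.51479, p̂₂ = 87/318 = 0.27358.
Pooling: p̂ = 174/487 = 0.35729.
SE = √[p̂(1−p̂)(1/n₁+1/n₂)] = √[0.35729·0.64271·(1/169+1/318)] ≈ 0.045617.
z = 0.24121/0.045617 = 5.288.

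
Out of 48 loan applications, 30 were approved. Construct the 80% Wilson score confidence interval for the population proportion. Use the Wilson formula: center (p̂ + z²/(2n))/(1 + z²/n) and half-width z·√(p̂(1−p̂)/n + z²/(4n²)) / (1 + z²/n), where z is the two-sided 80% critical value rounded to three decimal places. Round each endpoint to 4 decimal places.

(0.5327, 0.7090)

Here p̂ = 30/48 = 0.62500 and z = 1.282 (z² = 1.643524).
Denominator 1 + z²/n = 1 + 1.643524/48 = 1.034240.
Center = (0.62500 + 0.017120)/1.034240 = 0.62086.
Radicand: p̂(1−p̂)/n + z²/(4n²) = 0.004882812 + 0.000178334 = 0.005061146.
Half-width = z·√(radicand)/denom = 1.282·0.071142/1.034240 = 0.08818.
CI: 0.62086 ± 0.08818 = (0.5327, 0.7090).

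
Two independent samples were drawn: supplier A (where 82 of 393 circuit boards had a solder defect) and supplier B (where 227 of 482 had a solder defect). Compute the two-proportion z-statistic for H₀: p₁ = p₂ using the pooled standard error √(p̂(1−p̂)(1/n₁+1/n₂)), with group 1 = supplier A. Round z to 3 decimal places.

Sample proportions: p̂₁ = 82/393 = 0.20865 and p̂₂ = 227/482 = 0.47095.
Pooled p̂ = (82+227)/(393+482) = 309/875 = 0.35314.
Pooled SE = √[0.2284330·0.00461922] ≈ 0.032484.
z = -0.26230/0.032484 = -8.075.

z = -8.075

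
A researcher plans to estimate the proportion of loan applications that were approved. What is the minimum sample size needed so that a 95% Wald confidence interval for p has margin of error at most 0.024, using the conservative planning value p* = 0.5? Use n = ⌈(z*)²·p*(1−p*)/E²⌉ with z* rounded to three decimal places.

n = 1668

The 95% critical value is z* = 1.960.
p*(1−p*) = 0.2500.
(z*)²·p*(1−p*)/E² = 3.841600·0.2500/0.000576 = 1667.361.
⌈1667.361⌉ = 1668.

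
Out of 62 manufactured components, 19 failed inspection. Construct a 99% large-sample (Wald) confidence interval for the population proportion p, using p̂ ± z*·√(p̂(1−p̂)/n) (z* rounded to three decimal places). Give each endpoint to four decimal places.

Sample proportion p̂ = 19/62 = 0.30645.
SE = √(p̂(1−p̂)/n) = √(0.212539/62) = 0.058550.
For 99% confidence, z* = 2.576.
Margin of error: 2.576 × 0.058550 = 0.15082.
CI: 0.30645 ± 0.15082 = (0.1556, 0.4573).

(0.1556, 0.4573)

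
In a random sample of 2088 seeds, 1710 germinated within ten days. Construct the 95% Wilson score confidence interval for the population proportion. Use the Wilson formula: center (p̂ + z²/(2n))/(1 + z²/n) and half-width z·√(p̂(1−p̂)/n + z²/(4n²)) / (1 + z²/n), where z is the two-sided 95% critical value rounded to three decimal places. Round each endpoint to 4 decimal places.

(0.8019, 0.8349)

Here p̂ = 1710/2088 = 0.81897 and z = 1.960 (z² = 3.841600).
Denominator 1 + z²/n = 1 + 3.841600/2088 = 1.001840.
Center = (0.81897 + 0.000920)/1.001840 = 0.81838.
Radicand: p̂(1−p̂)/n + z²/(4n²) = 0.000071006 + 0.000000220 = 0.000071226.
Half-width = 1.960·√0.000071226/1.001840 = 0.01651.
CI: 0.81838 ± 0.01651 = (0.8019, 0.8349).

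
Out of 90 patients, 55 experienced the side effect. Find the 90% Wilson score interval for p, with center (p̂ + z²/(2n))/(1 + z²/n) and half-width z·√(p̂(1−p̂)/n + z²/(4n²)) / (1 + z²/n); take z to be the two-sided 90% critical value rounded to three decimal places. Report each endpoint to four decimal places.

(0.5245, 0.6912)

p̂ = 55/90 = 0.61111; z = 1.645, so z² = 2.706025.
Denominator 1 + z²/n = 1 + 2.706025/90 = 1.030067.
Center = (0.61111 + 0.015033)/1.030067 = 0.60787.
Radicand: p̂(1−p̂)/n + z²/(4n²) = 0.002640604 + 0.000083519 = 0.002724123.
Half-width = z·√(radicand)/denom = 1.645·0.052193/1.030067 = 0.08335.
Interval: 0.60787 ± 0.08335 → (0.5245, 0.6912).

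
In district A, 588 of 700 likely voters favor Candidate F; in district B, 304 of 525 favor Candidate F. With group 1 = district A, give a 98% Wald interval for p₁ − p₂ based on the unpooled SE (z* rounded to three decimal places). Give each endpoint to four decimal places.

p̂₁ = 0.84000, p̂₂ = 0.57905, so the observed difference is 0.26095.
SE = √(0.000192000 + 0.000464289) = √0.000656289 = 0.025618.
The 98% critical value is z* = 2.326. Margin = 2.326·0.025618 = 0.05959.
So the interval runs from 0.2014 to 0.3205.

(0.2014, 0.3205)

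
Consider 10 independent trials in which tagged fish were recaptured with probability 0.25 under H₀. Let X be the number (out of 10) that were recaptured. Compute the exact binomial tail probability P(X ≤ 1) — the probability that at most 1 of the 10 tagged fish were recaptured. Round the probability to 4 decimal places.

X ~ Binomial(n=10, p=0.25).
P(X ≤ 1) = C(10,0)·0.25^0·0.75^10 + C(10,1)·0.25^1·0.75^9.
= 0.056314 + 0.187712 = 0.2440.

P = 0.2440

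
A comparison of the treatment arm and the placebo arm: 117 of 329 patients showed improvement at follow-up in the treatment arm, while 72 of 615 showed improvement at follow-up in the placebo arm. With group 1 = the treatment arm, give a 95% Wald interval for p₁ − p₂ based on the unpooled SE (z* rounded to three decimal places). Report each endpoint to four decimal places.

(0.1809, 0.2962)

p̂₁ = 0.35562, p̂₂ = 0.11707, so the observed difference is 0.23855.
Unpooled SE = √(p̂₁(1−p̂₁)/n₁ + p̂₂(1−p̂₂)/n₂) = √(0.000696521 + 0.000168076) = 0.029404.
For 95% confidence, z* = 1.960. Margin = 1.960·0.029404 = 0.05763.
Interval: 0.23855 ± 0.05763 → (0.1809, 0.2962).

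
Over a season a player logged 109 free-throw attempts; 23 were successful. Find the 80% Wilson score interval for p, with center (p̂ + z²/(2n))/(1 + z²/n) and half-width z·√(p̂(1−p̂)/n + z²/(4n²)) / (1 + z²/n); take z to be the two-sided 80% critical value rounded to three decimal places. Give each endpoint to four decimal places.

Here p̂ = 23/109 = 0.21101 and z = 1.282 (z² = 1.643524).
Denominator 1 + z²/n = 1 + 1.643524/109 = 1.015078.
Adjusted center: (0.21101 + z²/(2n))/1.015078 = 0.21530.
Radicand: p̂(1−p̂)/n + z²/(4n²) = 0.001527379 + 0.000034583 = 0.001561962.
Half-width = z·√(radicand)/denom = 1.282·0.039522/1.015078 = 0.04991.
So the interval runs from 0.1654 to 0.2652.

(0.1654, 0.2652)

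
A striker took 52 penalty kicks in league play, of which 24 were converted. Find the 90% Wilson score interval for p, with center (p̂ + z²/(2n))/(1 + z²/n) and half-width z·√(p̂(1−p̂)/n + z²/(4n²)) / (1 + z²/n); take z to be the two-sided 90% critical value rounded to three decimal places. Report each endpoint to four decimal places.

(0.3526, 0.5743)

Here p̂ = 24/52 = 0.46154 and z = 1.645 (z² = 2.706025).
Denominator 1 + z²/n = 1 + 2.706025/52 = 1.052039.
Center = (0.46154 + 0.026019)/1.052039 = 0.46344.
Radicand: p̂(1−p̂)/n + z²/(4n²) = 0.004779244 + 0.000250187 = 0.005029431.
Half-width = z·√(radicand)/denom = 1.645·0.070918/1.052039 = 0.11089.
Interval: 0.46344 ± 0.11089 → (0.3526, 0.5743).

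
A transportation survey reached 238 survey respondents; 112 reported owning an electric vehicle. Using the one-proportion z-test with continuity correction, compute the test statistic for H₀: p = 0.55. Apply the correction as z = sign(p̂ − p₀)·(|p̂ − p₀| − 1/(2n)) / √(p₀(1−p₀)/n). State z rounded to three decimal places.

z = -2.397

Sample proportion p̂ = 112/238 = 0.47059. p̂ − p₀ = -0.079412.
Continuity correction 1/(2n) = 1/476 = 0.002101.
Corrected numerator: |-0.079412| − 0.002101 = 0.077311.
SE₀ = √(0.55·0.45/238) = 0.032248.
z = (−)0.077311/0.032248 = -2.397.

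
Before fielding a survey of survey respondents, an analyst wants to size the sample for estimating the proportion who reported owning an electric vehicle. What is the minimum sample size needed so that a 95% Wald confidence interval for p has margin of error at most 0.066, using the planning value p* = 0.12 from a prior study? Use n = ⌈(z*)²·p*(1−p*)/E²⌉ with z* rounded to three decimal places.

n = 94

For 95% confidence, z* = 1.960.
p*(1−p*) = 0.1056.
(z*)²·p*(1−p*)/E² = 3.841600·0.1056/0.004356 = 93.130.
Rounding up, n = 94.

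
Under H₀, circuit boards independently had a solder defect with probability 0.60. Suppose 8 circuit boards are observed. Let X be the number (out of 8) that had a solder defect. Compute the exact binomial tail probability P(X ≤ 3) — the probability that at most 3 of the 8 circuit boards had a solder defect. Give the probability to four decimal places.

X ~ Binomial(n=8, p=0.60).
P(X ≤ 3) = C(8,0)·0.60^0·0.40^8 + C(8,1)·0.60^1·0.40^7 + C(8,2)·0.60^2·0.40^6 + C(8,3)·0.60^3·0.40^5.
= 0.000655 + 0.007864 + 0.041288 + 0.123863 = 0.1737.

P = 0.1737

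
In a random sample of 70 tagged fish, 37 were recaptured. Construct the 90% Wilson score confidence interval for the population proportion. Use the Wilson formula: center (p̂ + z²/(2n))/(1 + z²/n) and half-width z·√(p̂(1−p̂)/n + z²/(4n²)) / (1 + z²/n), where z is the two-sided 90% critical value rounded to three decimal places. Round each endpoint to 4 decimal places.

Here p̂ = 37/70 = 0.52857 and z = 1.645 (z² = 2.706025).
Denominator 1 + z²/n = 1 + 2.706025/70 = 1.038658.
Center = (0.52857 + 0.019329)/1.038658 = 0.52751.
Radicand: p̂(1−p̂)/n + z²/(4n²) = 0.003559767 + 0.000138063 = 0.003697830.
Half-width = 1.645·√0.003697830/1.038658 = 0.09631.
CI: 0.52751 ± 0.09631 = (0.4312, 0.6238).

(0.4312, 0.6238)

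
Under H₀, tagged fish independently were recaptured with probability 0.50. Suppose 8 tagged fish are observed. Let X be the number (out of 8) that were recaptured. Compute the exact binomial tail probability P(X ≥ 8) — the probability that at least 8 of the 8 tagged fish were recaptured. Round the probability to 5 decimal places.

P = 0.00391

X is binomial with n = 8 and p = 0.50.
P(X ≥ 8) = C(8,8)·0.50^8·0.50^0.
= 0.003906 = 0.00391.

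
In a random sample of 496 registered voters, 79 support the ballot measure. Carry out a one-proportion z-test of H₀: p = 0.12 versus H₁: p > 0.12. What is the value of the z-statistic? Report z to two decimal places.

z = 2.69

Sample proportion p̂ = 79/496 = 0.15927.
Null standard error: √(0.12·0.88/496) = √0.000212903 = 0.014591.
Test statistic: z = 0.03927/0.014591 = 2.69.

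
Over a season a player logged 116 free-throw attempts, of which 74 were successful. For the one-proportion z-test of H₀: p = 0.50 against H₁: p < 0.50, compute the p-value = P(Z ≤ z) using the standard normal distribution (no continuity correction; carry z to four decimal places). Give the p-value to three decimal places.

p-value = 0.999

The sample proportion is 74/116 = 0.63793.
Null standard error: √(0.50·0.50/116) = √0.002155172 = 0.046424.
z = (p̂ − p₀)/SE = (74/116 − 0.50)/0.046424 ≈ 2.9711.
From the standard normal, P(Z ≤ z) = 0.999.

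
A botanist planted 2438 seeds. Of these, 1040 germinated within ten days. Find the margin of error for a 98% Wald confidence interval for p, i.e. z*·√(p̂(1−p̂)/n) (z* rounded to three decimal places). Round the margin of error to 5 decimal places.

ME = 0.02330

With x = 1040 successes in n = 2438, p̂ = 0.42658.
SE(p̂) = √(0.42658·0.57342/2438) = 0.010017.
For 98% confidence, z* = 2.326.
So ME = 0.02330.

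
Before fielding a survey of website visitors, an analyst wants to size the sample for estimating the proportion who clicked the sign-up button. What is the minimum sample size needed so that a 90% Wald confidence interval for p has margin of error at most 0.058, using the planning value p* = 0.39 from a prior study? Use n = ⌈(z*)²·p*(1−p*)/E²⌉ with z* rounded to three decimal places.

For 90% confidence, z* = 1.645.
p*(1−p*) = 0.2379.
(z*)²·p*(1−p*)/E² = 2.706025·0.2379/0.003364 = 191.368.
⌈191.368⌉ = 192.

n = 192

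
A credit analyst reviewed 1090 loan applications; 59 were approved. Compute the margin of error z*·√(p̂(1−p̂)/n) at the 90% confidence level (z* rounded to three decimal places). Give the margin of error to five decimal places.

ME = 0.01127

p̂ = 59/1090 = 0.05413.
SE = √(p̂(1−p̂)/n) = √(0.051199/1090) = 0.006854.
The 90% critical value is z* = 1.645.
So ME = 0.01127.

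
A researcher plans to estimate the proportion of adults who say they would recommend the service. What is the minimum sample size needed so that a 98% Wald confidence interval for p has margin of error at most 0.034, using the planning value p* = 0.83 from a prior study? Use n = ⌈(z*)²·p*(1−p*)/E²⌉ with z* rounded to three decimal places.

n = 661

For 98% confidence, z* = 2.326.
p*(1−p*) = 0.1411.
(z*)²·p*(1−p*)/E² = 5.410276·0.1411/0.001156 = 660.372.
Rounding up, n = 661.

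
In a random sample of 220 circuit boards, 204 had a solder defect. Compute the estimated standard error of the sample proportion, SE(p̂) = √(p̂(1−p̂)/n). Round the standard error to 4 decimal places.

The sample proportion is 204/220 = 0.92727.
p̂(1−p̂) = 0.92727·0.07273 = 0.067440.
Dividing by n and taking the root: √0.000306545 = 0.0175.

SE = 0.0175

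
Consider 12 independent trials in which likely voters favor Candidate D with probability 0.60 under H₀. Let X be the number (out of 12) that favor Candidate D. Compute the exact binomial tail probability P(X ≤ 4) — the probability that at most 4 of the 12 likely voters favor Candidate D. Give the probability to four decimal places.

P = 0.0573

X ~ Binomial(n=12, p=0.60).
P(X ≤ 4) = Σ_{j=0}^{4} C(12,j)·0.60^j·0.40^{12−j}.
= 0.000017 + 0.000302 + 0.002491 + 0.012457 + 0.042043 = 0.0573.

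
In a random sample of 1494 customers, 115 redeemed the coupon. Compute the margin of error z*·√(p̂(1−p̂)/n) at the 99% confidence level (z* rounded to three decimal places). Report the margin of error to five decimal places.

ME = 0.01776

p̂ = 115/1494 = 0.07697.
SE(p̂) = √(0.07697·0.92303/1494) = 0.006896.
The 99% critical value is z* = 2.576.
ME = 2.576·0.006896 = 0.01776.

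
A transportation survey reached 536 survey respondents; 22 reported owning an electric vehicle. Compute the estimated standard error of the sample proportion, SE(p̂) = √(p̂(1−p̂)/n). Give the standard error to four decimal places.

With x = 22 successes in n = 536, p̂ = 0.04104.
p̂(1−p̂) = 0.04104·0.95896 = 0.039356.
SE = √(0.039356/536) = √0.000073425 = 0.0086.

SE = 0.0086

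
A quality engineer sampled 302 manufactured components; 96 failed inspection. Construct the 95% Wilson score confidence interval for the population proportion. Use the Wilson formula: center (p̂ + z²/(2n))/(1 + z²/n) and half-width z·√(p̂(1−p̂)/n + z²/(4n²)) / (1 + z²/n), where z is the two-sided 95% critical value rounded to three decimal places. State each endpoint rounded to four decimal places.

(0.2679, 0.3724)

Here p̂ = 96/302 = 0.31788 and z = 1.960 (z² = 3.841600).
Denominator 1 + z²/n = 1 + 3.841600/302 = 1.012721.
Center = (0.31788 + 0.006360)/1.012721 = 0.32017.
Radicand: p̂(1−p̂)/n + z²/(4n²) = 0.000717989 + 0.000010530 = 0.000728519.
Half-width = 1.960·√0.000728519/1.012721 = 0.05224.
So the interval runs from 0.2679 to 0.3724.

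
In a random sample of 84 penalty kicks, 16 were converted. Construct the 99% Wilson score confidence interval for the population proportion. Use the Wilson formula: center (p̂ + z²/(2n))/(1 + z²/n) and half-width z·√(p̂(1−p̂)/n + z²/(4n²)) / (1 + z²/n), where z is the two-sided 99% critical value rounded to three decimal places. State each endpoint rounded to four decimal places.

p̂ = 16/84 = 0.19048; z = 2.576, so z² = 6.635776.
1 + z²/n = 1.078997.
Center = (0.19048 + 0.039499)/1.078997 = 0.21314.
Radicand: p̂(1−p̂)/n + z²/(4n²) = 0.001835655 + 0.000235111 = 0.002070766.
Half-width = 2.576·√0.002070766/1.078997 = 0.10864.
Interval: 0.21314 ± 0.10864 → (0.1045, 0.3218).

(0.1045, 0.3218)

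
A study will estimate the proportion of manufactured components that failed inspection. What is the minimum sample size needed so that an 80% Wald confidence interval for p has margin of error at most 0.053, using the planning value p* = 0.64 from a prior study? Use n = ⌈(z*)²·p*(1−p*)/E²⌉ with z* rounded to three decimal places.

The 80% critical value is z* = 1.282.
p*(1−p*) = 0.2304.
Required n before rounding: 1.643524 × 0.2304 / 0.053² = 134.805.
⌈134.805⌉ = 135.

n = 135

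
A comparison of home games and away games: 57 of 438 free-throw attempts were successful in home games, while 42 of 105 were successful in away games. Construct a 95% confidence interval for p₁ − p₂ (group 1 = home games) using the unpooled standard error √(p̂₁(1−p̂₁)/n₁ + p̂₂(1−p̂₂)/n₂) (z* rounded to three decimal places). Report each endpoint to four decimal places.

p̂₁ = 57/438 = 0.13014, p̂₂ = 42/105 = 0.40000; p̂₁ − p̂₂ = -0.26986.
Unpooled SE = √(p̂₁(1−p̂₁)/n₁ + p̂₂(1−p̂₂)/n₂) = √(0.000258451 + 0.002285714) = 0.050440.
The 95% critical value is z* = 1.960. Margin of error = 0.09886.
So the interval runs from -0.3687 to -0.1710.

(-0.3687, -0.1710)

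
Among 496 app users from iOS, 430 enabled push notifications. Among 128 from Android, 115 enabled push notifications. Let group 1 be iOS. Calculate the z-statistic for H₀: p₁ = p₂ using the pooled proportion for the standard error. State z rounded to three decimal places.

z = -0.956

p̂₁ = 430/496 = 0.86694, p̂₂ = 115/128 = 0.89844.
Pooling: p̂ = 545/624 = 0.87340.
SE = √[p̂(1−p̂)(1/n₁+1/n₂)] = √[0.87340·0.12660·(1/496+1/128)] ≈ 0.032967.
z = -0.03150/0.032967 = -0.956.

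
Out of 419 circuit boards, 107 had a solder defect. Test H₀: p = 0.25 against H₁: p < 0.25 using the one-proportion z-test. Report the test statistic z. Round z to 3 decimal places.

p̂ = 107/419 = 0.25537.
SE₀ = √(0.25·0.75/419) = 0.021154.
z = (0.25537 − 0.25)/0.021154 = 0.00537/0.021154 = 0.254.

z = 0.254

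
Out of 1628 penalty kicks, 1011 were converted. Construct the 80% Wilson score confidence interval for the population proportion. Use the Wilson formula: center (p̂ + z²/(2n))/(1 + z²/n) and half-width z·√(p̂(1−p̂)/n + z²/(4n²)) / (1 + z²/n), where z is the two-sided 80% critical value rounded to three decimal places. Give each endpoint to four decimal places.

Here p̂ = 1011/1628 = 0.62101 and z = 1.282 (z² = 1.643524).
1 + z²/n = 1.001010.
Adjusted center: (0.62101 + z²/(2n))/1.001010 = 0.62089.
Radicand: p̂(1−p̂)/n + z²/(4n²) = 0.000144568 + 0.000000155 = 0.000144723.
Half-width = z·√(radicand)/denom = 1.282·0.012030/1.001010 = 0.01541.
Interval: 0.62089 ± 0.01541 → (0.6055, 0.6363).

(0.6055, 0.6363)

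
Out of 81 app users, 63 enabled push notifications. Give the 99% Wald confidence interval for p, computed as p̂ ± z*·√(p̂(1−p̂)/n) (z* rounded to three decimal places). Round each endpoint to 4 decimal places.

(0.6588, 0.8968)

Sample proportion p̂ = 63/81 = 0.77778.
Standard error of p̂: √(0.172840/81) = √0.002133821 = 0.046193.
For 99% confidence, z* = 2.576.
Margin = 2.576·0.046193 = 0.11899.
So the interval runs from 0.6588 to 0.8968.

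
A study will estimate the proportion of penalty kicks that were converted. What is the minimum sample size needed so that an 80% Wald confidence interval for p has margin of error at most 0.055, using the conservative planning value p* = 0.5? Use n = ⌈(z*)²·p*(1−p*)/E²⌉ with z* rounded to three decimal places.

The 80% critical value is z* = 1.282.
p*(1−p*) = 0.2500.
Required n before rounding: 1.643524 × 0.2500 / 0.055² = 135.828.
⌈135.828⌉ = 136.

n = 136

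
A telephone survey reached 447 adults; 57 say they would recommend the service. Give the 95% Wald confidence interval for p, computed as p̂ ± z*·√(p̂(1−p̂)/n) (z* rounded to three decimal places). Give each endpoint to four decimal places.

(0.0966, 0.1584)

The sample proportion is 57/447 = 0.12752.
Standard error of p̂: √(0.111256/447) = √0.000248895 = 0.015776.
The 95% critical value is z* = 1.960.
Margin = 1.960·0.015776 = 0.03092.
Interval: 0.12752 ± 0.03092 → (0.0966, 0.1584).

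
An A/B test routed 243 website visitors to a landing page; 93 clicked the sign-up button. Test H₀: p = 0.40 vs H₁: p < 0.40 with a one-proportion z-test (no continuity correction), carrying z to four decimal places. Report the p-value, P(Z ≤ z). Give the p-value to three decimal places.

p-value = 0.291

With x = 93 successes in n = 243, p̂ = 0.38272.
Null standard error: √(0.40·0.60/243) = √0.000987654 = 0.031427.
Test statistic (full precision, shown to 4 dp): z = (93/243 − 0.40)/SE₀ ≈ -0.5500.
p-value = P(Z ≤ z) with z = -0.5500 → 0.291.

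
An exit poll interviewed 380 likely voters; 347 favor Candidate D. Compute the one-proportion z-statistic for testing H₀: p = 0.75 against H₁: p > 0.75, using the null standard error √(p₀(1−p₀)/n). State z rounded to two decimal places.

With x = 347 successes in n = 380, p̂ = 0.91316.
SE₀ = √(0.75·0.25/380) = 0.022213.
z = (0.91316 − 0.75)/0.022213 = 0.16316/0.022213 = 7.35.

z = 7.35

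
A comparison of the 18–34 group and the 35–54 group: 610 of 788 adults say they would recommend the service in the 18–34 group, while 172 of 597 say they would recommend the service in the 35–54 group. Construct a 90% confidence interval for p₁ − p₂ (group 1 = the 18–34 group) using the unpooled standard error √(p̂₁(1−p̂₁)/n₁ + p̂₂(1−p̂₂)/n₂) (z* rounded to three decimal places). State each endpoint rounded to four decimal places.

p̂₁ = 0.77411, p̂₂ = 0.28811, so the observed difference is 0.48600.
SE = √(0.000221907 + 0.000343554) = √0.000565461 = 0.023779.
For 90% confidence, z* = 1.645. Margin = 1.645·0.023779 = 0.03912.
So the interval runs from 0.4469 to 0.5251.

(0.4469, 0.5251)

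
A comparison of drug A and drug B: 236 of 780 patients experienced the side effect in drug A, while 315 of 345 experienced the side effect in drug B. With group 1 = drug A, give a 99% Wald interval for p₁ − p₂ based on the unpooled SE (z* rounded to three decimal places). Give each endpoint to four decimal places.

(-0.6681, -0.5528)

p̂₁ = 236/780 = 0.30256, p̂₂ = 315/345 = 0.91304; p̂₁ − p̂₂ = -0.61048.
SE = √(0.000270537 + 0.000230131) = √0.000500668 = 0.022376.
The 99% critical value is z* = 2.576. Margin of error = 0.05764.
CI: -0.61048 ± 0.05764 = (-0.6681, -0.5528).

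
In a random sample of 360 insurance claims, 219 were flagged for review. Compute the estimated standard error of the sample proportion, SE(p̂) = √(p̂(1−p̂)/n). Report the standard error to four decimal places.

Sample proportion p̂ = 219/360 = 0.60833.
p̂(1−p̂) = 0.60833·0.39167 = 0.238265.
Dividing by n and taking the root: √0.000661847 = 0.0257.

SE = 0.0257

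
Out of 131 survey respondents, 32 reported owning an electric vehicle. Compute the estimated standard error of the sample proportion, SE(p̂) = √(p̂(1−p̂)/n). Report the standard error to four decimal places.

With x = 32 successes in n = 131, p̂ = 0.24427.
p̂(1−p̂) = 0.184602.
Dividing by n and taking the root: √0.001409176 = 0.0375.

SE = 0.0375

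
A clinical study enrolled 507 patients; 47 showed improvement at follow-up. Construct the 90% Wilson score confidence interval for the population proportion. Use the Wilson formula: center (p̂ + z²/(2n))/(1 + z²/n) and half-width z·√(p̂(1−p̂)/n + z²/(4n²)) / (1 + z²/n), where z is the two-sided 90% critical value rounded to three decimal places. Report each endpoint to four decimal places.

(0.0736, 0.1161)

p̂ = 47/507 = 0.09270; z = 1.645, so z² = 2.706025.
1 + z²/n = 1.005337.
Center = (0.09270 + 0.002669)/1.005337 = 0.09486.
Radicand: p̂(1−p̂)/n + z²/(4n²) = 0.000165894 + 0.000002632 = 0.000168526.
Half-width = z·√(radicand)/denom = 1.645·0.012982/1.005337 = 0.02124.
Interval: 0.09486 ± 0.02124 → (0.0736, 0.1161).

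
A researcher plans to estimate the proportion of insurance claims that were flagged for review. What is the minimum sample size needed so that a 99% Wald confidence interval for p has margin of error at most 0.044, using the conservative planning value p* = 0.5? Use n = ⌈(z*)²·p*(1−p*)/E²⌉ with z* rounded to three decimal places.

n = 857

For 99% confidence, z* = 2.576.
p*(1−p*) = 0.50·0.50 = 0.2500.
Required n before rounding: 6.635776 × 0.2500 / 0.044² = 856.893.
⌈856.893⌉ = 857.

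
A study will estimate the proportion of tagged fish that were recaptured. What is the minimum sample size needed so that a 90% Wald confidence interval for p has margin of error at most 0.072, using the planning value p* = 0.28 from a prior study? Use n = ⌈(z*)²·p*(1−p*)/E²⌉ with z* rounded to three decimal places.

n = 106

For 90% confidence, z* = 1.645.
p*(1−p*) = 0.28·0.72 = 0.2016.
Required n before rounding: 2.706025 × 0.2016 / 0.072² = 105.234.
⌈105.234⌉ = 106.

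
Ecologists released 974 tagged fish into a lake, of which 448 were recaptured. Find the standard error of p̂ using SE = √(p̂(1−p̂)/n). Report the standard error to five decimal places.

SE = 0.01597

Sample proportion p̂ = 448/974 = 0.45996.
p̂(1−p̂) = 0.248397.
SE = √(0.248397/974) = √0.000255028 = 0.01597.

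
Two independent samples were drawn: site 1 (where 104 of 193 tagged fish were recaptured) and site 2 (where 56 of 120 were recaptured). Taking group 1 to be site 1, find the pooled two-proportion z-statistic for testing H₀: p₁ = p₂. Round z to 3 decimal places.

z = 1.242

Sample proportions: p̂₁ = 104/193 = 0.53886 and p̂₂ = 56/120 = 0.46667.
Pooled p̂ = (104+56)/(193+120) = 160/313 = 0.51118.
Pooled SE = √[0.2498750·0.01351468] ≈ 0.058112.
z = (p̂₁ − p̂₂)/SE = (0.53886 − 0.46667)/0.058112 = 0.07219/0.058112 = 1.242.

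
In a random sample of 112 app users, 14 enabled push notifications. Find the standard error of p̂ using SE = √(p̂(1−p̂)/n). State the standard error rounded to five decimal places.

p̂ = 14/112 = 0.12500.
p̂(1−p̂) = 0.12500·0.87500 = 0.109375.
SE = √(0.109375/112) = √0.000976562 = 0.03125.

SE = 0.03125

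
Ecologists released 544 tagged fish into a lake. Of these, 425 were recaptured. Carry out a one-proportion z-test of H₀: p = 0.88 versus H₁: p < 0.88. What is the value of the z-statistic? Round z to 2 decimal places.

z = -7.09

With x = 425 successes in n = 544, p̂ = 0.78125.
Under H₀, SE = √(p₀(1−p₀)/n) = √(0.88·0.12/544) = √0.000194118 = 0.013933.
z = (p̂ − p₀)/SE = (0.78125 − 0.88)/0.013933 = -7.09.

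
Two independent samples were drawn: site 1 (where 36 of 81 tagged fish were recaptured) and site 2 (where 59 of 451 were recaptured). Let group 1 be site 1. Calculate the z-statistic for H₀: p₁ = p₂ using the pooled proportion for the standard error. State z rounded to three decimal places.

Sample proportions: p̂₁ = 36/81 = 0.44444 and p̂₂ = 59/451 = 0.13082.
Pooled p̂ = (36+59)/(81+451) = 95/532 = 0.17857.
SE = √[p̂(1−p̂)(1/n₁+1/n₂)] = √[0.17857·0.82143·(1/81+1/451)] ≈ 0.046219.
z = 0.31362/0.046219 = 6.786.

z = 6.786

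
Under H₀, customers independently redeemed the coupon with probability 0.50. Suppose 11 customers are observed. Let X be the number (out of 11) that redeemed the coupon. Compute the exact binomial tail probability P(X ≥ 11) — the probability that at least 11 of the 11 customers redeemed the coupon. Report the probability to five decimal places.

P = 0.00049

X ~ Binomial(n=11, p=0.50).
P(X ≥ 11) = C(11,11)·0.50^11·0.50^0.
= 0.000488 = 0.00049.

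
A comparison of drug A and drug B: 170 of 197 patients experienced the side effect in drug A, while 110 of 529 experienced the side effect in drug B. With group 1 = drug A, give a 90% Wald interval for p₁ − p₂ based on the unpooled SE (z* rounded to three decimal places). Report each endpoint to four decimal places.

p̂₁ = 170/197 = 0.86294, p̂₂ = 110/529 = 0.20794; p̂₁ − p̂₂ = 0.65500.
SE = √(0.000600363 + 0.000311343) = √0.000911706 = 0.030194.
The 90% critical value is z* = 1.645. Margin of error = 0.04967.
CI: 0.65500 ± 0.04967 = (0.6053, 0.7047).

(0.6053, 0.7047)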